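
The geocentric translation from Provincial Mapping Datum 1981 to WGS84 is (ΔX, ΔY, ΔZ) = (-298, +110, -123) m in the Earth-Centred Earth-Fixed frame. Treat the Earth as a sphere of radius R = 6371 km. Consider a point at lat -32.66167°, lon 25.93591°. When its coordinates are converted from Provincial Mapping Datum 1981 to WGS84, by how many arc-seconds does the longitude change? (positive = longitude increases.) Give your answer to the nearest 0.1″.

Δλ = 8.8″

sin φ = -0.539677, cos φ = 0.841872, sin λ = 0.437365, cos λ = 0.899284.
East component: ΔE = −sin λ·ΔX + cos λ·ΔY = −(0.437365)(-298) + (0.899284)(110) = 229.26 m.
1° of latitude spans πR/180 = 111195 m; at latitude φ, 1° of longitude spans that × cos φ = 93611.9 m, so Δλ = 229.26 / 93611.9 × 3600 = 8.816″.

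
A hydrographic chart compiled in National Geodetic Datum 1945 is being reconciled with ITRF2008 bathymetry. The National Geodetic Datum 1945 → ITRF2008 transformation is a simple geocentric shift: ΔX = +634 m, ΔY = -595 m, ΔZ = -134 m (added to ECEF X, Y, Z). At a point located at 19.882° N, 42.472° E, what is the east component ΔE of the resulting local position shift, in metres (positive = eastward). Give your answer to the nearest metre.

The local east axis at (φ, λ) is (−sin λ, cos λ, 0), so ΔE = −sin(42.472°)·634 + cos(42.472°)·(-595) = -866.97 m.

ΔE = -867 m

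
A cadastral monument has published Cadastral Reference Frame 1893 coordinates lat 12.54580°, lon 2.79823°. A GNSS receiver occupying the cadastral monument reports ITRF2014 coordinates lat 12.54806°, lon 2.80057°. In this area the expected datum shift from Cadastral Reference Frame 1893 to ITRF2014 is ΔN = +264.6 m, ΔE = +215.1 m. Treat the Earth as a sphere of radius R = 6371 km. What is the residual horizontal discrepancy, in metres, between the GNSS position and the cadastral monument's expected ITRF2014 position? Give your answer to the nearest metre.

41 m

Observed coordinate differences: Δφ = +0.00226°, Δλ = +0.00234°.
Converting to metres (1° lat = 111195 m, cos φ = 0.976123): observed ΔN = 251.3 m, observed ΔE = 254.0 m.
Subtracting the expected shift leaves a residual of 251.3 − (264.6) = -13.3 m north and 254.0 − (215.1) = 38.9 m east.
Residual distance = √((-13.3)² + 38.9²) = 41.1 m.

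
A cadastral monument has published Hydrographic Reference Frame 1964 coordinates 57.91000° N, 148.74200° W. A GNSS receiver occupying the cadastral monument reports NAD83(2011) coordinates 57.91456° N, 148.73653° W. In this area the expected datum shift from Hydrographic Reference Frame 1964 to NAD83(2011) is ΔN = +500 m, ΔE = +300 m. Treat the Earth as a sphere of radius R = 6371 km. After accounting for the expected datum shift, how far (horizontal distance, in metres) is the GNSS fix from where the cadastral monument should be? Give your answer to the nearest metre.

Observed coordinate differences: Δφ = +0.00456°, Δλ = +0.00547°.
Converting to metres (1° lat = 111195 m, cos φ = 0.531251): observed ΔN = 507.0 m, observed ΔE = 323.1 m.
Subtracting the expected shift leaves a residual of 507.0 − (500) = 7.0 m north and 323.1 − (300) = 23.1 m east.
Residual distance = √(7.0² + 23.1²) = 24.2 m.

24 m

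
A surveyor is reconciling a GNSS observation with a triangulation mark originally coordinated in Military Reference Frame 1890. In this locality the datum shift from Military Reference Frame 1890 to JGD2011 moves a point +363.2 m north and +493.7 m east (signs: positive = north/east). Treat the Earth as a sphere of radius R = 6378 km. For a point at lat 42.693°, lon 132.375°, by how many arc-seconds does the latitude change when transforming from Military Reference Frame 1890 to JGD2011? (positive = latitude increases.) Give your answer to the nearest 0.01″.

On a sphere of radius R, 1 rad of latitude = R, so Δφ = ΔN / R = 363.2 / 6378000 = 5.6946e-05 rad = 11.746″.

Δφ = 11.75″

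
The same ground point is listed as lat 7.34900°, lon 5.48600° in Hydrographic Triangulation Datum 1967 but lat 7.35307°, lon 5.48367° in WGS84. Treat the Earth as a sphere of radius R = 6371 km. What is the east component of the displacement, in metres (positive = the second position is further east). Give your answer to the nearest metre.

Δφ = 7.35307° − 7.34900° = +0.00407°; Δλ = 5.48367° − 5.48600° = -0.00233°.
1° along a meridian = πR/180 = 111195 m.
ΔN = Δφ × 111195 = 452.6 m; ΔE = Δλ × 111195 × cos(7.34900°) = -0.00233 × 111195 × 0.991785 = -257.0 m.

ΔE = -257 m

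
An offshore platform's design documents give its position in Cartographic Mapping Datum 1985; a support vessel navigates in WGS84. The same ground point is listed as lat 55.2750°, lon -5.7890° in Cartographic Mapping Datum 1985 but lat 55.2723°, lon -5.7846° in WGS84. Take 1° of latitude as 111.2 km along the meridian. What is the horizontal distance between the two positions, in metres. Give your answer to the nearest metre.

Δφ = 55.2723° − 55.2750° = -0.0027°; Δλ = -5.7846° − -5.7890° = +0.0044°.
ΔN = Δφ × 111200 = -300.2 m; ΔE = Δλ × 111200 × cos(55.2750°) = +0.0044 × 111200 × 0.569638 = 278.7 m.
Distance = √(ΔE² + ΔN²) = √(278.7² + (-300.2)²) = 409.7 m.

410 m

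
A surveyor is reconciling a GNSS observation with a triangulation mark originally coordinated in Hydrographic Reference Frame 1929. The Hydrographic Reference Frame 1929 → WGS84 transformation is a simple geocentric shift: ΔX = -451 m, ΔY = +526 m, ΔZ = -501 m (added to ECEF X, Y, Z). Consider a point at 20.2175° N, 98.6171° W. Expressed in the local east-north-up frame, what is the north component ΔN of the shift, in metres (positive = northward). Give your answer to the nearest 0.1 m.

ΔN = -313.8 m

At φ = 20.2175°, λ = -98.6171°: sin φ = 0.345585, cos φ = 0.938388, sin λ = -0.988712, cos λ = -0.149830.
ΔN = −sin φ cos λ·ΔX − sin φ sin λ·ΔY + cos φ·ΔZ = −(0.345585)(-0.149830)(-451) − (0.345585)(-0.988712)(526) + (0.938388)(-501) = -313.76 m.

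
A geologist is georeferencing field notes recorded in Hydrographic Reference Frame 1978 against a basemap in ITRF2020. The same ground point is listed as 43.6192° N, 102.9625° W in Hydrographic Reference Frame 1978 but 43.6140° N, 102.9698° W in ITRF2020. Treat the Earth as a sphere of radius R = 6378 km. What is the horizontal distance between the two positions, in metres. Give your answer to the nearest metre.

Δφ = 43.6140° − 43.6192° = -0.0052°; Δλ = -102.9698° − -102.9625° = -0.0073°.
1° along a meridian = πR/180 = 111317 m.
ΔN = Δφ × 111317 = -578.8 m; ΔE = Δλ × 111317 × cos(43.6192°) = -0.0073 × 111317 × 0.723941 = -588.3 m.
Distance = √(ΔE² + ΔN²) = √((-588.3)² + (-578.8)²) = 825.3 m.

825 m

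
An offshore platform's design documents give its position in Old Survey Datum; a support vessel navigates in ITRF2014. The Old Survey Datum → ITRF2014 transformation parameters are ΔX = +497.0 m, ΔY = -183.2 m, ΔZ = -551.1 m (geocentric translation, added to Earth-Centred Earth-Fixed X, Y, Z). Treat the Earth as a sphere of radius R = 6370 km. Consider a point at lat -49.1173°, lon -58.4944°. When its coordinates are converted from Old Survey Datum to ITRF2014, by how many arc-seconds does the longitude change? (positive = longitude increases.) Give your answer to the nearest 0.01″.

sin φ = -0.756051, cos φ = 0.654513, sin λ = -0.852589, cos λ = 0.522582.
East component: ΔE = −sin λ·ΔX + cos λ·ΔY = −(-0.852589)(497.0) + (0.522582)(-183.2) = 328.00 m.
1° of latitude spans πR/180 = 111177 m; at latitude φ, 1° of longitude spans that × cos φ = 72767.1 m, so Δλ = 328.00 / 72767.1 × 3600 = 16.227″.

Δλ = 16.23″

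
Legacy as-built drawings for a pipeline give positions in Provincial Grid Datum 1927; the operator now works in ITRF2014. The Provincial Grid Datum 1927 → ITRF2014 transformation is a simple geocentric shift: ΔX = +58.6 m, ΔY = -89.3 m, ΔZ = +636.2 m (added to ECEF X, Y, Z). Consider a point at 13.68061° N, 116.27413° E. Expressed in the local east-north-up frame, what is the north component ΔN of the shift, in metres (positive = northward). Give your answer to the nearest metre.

ΔN = 643 m

At φ = 13.68061°, λ = 116.27413°: sin φ = 0.236509, cos φ = 0.971629, sin λ = 0.896686, cos λ = -0.442666.
ΔN = −sin φ cos λ·ΔX − sin φ sin λ·ΔY + cos φ·ΔZ = −(0.236509)(-0.442666)(58.6) − (0.236509)(0.896686)(-89.3) + (0.971629)(636.2) = 643.22 m.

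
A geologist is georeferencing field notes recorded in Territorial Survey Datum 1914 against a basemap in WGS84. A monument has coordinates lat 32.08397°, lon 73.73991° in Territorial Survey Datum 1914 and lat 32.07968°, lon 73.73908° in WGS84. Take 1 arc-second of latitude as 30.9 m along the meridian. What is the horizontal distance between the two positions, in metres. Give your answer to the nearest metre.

Δφ = 32.07968° − 32.08397° = -0.00429°; Δλ = 73.73908° − 73.73991° = -0.00083°.
1° of latitude = 3600 × 30.90 = 111240 m.
ΔN = Δφ × 111240 = -477.2 m; ΔE = Δλ × 111240 × cos(32.08397°) = -0.00083 × 111240 × 0.847271 = -78.2 m.
Distance = √(ΔE² + ΔN²) = √((-78.2)² + (-477.2)²) = 483.6 m.

484 m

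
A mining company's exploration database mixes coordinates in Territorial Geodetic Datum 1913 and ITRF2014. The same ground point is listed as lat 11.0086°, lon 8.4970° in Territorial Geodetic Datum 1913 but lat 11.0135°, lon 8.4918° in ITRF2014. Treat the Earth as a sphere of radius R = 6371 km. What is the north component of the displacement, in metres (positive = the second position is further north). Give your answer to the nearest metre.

Δφ = 11.0135° − 11.0086° = +0.0049°; Δλ = 8.4918° − 8.4970° = -0.0052°.
1° along a meridian = πR/180 = 111195 m.
ΔN = Δφ × 111195 = 544.9 m; ΔE = Δλ × 111195 × cos(11.0086°) = -0.0052 × 111195 × 0.981599 = -567.6 m.

ΔN = 545 m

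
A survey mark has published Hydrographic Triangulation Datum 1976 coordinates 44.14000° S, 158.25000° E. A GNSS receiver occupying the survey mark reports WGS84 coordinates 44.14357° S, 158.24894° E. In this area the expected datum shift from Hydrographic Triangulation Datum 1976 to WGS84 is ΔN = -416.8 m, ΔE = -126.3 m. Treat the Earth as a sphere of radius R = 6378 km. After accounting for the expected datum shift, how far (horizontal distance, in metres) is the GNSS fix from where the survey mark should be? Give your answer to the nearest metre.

46 m

Observed coordinate differences: Δφ = -0.00357°, Δλ = -0.00106°.
Converting to metres (1° lat = 111317 m, cos φ = 0.717640): observed ΔN = -397.4 m, observed ΔE = -84.7 m.
Subtracting the expected shift leaves a residual of -397.4 − (-416.8) = 19.4 m north and -84.7 − (-126.3) = 41.6 m east.
Residual distance = √(19.4² + 41.6²) = 45.9 m.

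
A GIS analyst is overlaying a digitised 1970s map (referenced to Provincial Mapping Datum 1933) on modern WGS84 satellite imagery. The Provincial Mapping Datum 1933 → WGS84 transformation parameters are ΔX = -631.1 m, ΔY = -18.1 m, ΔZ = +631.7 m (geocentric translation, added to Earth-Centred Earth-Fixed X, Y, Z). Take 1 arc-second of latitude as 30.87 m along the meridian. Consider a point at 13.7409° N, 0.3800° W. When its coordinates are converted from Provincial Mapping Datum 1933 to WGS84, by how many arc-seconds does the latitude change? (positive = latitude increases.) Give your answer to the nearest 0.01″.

Δφ = 24.73″

sin φ = 0.237532, cos φ = 0.971380, sin λ = -0.006632, cos λ = 0.999978.
North component: ΔN = −sin φ cos λ·ΔX − sin φ sin λ·ΔY + cos φ·ΔZ = −(0.237532)(0.999978)(-631.1) − (0.237532)(-0.006632)(-18.1) + (0.971380)(631.7) = 763.50 m.
1° of latitude spans 3600 × 30.87 = 111132 m, so Δφ = 763.50 / 111132 × 3600 = 24.733″.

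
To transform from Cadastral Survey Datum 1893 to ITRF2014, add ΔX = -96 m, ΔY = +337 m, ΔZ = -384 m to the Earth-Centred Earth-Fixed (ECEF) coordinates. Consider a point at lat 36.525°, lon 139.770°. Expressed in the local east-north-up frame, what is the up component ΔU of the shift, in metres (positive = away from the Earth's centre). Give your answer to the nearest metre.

The local up (radial) axis is (cos φ cos λ, cos φ sin λ, sin φ), giving ΔU = 58.897 + 174.906 − 228.547 = 5.26 m.

ΔU = 5 m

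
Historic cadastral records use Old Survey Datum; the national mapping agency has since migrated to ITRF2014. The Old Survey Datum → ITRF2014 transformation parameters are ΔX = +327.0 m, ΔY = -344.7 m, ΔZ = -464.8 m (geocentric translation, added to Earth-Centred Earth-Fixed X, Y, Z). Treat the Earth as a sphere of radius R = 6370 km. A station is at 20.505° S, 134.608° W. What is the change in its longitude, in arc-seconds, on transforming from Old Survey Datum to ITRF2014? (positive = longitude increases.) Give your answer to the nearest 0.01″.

Δλ = 16.42″

sin φ = -0.350289, cos φ = 0.936642, sin λ = -0.711928, cos λ = -0.702252.
East component: ΔE = −sin λ·ΔX + cos λ·ΔY = −(-0.711928)(327.0) + (-0.702252)(-344.7) = 474.87 m.
1° of latitude spans πR/180 = 111177 m; at latitude φ, 1° of longitude spans that × cos φ = 104133.4 m, so Δλ = 474.87 / 104133.4 × 3600 = 16.417″.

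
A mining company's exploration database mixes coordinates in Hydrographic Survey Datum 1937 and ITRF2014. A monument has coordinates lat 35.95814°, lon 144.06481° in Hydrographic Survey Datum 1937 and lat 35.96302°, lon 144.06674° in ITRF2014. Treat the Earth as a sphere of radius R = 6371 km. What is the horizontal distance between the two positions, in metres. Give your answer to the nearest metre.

570 m

Δφ = 35.96302° − 35.95814° = +0.00488°; Δλ = 144.06674° − 144.06481° = +0.00193°.
1° along a meridian = πR/180 = 111195 m.
ΔN = Δφ × 111195 = 542.6 m; ΔE = Δλ × 111195 × cos(35.95814°) = +0.00193 × 111195 × 0.809446 = 173.7 m.
Distance = √(ΔE² + ΔN²) = √(173.7² + 542.6²) = 569.8 m.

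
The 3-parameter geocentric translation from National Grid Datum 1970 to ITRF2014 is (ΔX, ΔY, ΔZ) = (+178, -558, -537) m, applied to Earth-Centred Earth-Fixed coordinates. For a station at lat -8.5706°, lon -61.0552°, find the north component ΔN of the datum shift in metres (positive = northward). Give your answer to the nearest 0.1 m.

The local north axis is (−sin φ cos λ, −sin φ sin λ, cos φ), giving ΔN = 12.838 + 72.770 − 531.003 = -445.40 m.

ΔN = -445.4 m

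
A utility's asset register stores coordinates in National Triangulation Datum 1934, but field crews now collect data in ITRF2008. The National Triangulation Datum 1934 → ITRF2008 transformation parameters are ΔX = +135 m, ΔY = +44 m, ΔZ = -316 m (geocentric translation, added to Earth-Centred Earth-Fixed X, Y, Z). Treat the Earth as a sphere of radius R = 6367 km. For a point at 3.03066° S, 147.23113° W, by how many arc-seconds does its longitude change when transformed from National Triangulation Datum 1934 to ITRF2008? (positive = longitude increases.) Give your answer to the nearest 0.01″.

sin φ = -0.052870, cos φ = 0.998601, sin λ = -0.541251, cos λ = -0.840861.
East component: ΔE = −sin λ·ΔX + cos λ·ΔY = −(-0.541251)(135) + (-0.840861)(44) = 36.07 m.
1° of latitude spans πR/180 = 111125 m; at latitude φ, 1° of longitude spans that × cos φ = 110969.7 m, so Δλ = 36.07 / 110969.7 × 3600 = 1.170″.

Δλ = 1.17″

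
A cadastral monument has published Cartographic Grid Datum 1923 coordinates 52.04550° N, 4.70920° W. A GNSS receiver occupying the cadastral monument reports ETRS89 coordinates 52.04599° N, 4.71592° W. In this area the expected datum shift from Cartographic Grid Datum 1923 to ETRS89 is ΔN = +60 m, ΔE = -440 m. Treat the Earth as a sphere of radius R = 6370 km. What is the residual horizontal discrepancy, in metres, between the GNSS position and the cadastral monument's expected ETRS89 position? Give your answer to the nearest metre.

20 m

Observed coordinate differences: Δφ = +0.00049°, Δλ = -0.00672°.
Converting to metres (1° lat = 111177 m, cos φ = 0.615036): observed ΔN = 54.5 m, observed ΔE = -459.5 m.
Subtracting the expected shift leaves a residual of 54.5 − (60) = -5.5 m north and -459.5 − (-440) = -19.5 m east.
Residual distance = √((-5.5)² + (-19.5)²) = 20.3 m.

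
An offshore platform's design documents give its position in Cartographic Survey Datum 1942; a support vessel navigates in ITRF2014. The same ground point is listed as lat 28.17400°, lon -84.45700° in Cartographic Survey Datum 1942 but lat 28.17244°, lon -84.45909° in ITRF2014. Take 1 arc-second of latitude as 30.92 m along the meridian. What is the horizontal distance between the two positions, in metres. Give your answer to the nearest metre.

Δφ = 28.17244° − 28.17400° = -0.00156°; Δλ = -84.45909° − -84.45700° = -0.00209°.
1° of latitude = 3600 × 30.92 = 111312 m.
ΔN = Δφ × 111312 = -173.6 m; ΔE = Δλ × 111312 × cos(28.17400°) = -0.00209 × 111312 × 0.881518 = -205.1 m.
Distance = √(ΔE² + ΔN²) = √((-205.1)² + (-173.6)²) = 268.7 m.

269 m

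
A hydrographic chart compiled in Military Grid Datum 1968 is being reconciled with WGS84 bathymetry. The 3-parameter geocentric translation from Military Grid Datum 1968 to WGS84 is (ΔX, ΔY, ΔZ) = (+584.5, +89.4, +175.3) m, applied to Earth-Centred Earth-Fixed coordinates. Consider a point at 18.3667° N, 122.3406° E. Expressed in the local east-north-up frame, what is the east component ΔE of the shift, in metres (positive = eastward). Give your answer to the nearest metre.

ΔE = -542 m

At φ = 18.3667°, λ = 122.3406°: sin φ = 0.315098, cos φ = 0.949059, sin λ = 0.844883, cos λ = -0.534951.
ΔE = −sin λ·ΔX + cos λ·ΔY = −(0.844883)·(584.5) + (-0.534951)·(89.4) = -541.66 m.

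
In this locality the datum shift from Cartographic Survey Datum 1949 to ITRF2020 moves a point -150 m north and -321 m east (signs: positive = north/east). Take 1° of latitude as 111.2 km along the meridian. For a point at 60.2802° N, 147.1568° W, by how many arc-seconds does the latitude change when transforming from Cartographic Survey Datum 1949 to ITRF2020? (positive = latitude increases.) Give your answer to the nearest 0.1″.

1° of latitude = 111.2 km, so Δφ = -150.0 / 111200 = -0.0013489° = -4.856″.

Δφ = -4.9″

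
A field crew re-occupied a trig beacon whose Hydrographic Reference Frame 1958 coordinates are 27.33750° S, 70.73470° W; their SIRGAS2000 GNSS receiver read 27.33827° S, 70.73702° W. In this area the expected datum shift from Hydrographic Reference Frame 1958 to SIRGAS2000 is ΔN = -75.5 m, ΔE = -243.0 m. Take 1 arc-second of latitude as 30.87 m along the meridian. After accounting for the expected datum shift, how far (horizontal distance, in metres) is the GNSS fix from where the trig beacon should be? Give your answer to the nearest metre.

Observed coordinate differences: Δφ = -0.00077°, Δλ = -0.00232°.
Converting to metres (1° lat = 111132 m, cos φ = 0.888317): observed ΔN = -85.6 m, observed ΔE = -229.0 m.
Subtracting the expected shift leaves a residual of -85.6 − (-75.5) = -10.1 m north and -229.0 − (-243.0) = 14.0 m east.
Residual distance = √((-10.1)² + 14.0²) = 17.2 m.

17 m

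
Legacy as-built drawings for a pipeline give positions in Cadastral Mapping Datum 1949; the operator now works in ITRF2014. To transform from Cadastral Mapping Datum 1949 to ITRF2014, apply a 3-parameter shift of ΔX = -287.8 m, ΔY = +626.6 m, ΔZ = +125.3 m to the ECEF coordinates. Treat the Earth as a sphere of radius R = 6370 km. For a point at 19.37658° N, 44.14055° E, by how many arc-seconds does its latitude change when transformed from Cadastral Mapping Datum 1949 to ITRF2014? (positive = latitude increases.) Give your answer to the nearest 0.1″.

Δφ = 1.4″

sin φ = 0.331776, cos φ = 0.943358, sin λ = 0.696421, cos λ = 0.717634.
North component: ΔN = −sin φ cos λ·ΔX − sin φ sin λ·ΔY + cos φ·ΔZ = −(0.331776)(0.717634)(-287.8) − (0.331776)(0.696421)(626.6) + (0.943358)(125.3) = 41.95 m.
1° of latitude spans πR/180 = 111177 m, so Δφ = 41.95 / 111177 × 3600 = 1.358″.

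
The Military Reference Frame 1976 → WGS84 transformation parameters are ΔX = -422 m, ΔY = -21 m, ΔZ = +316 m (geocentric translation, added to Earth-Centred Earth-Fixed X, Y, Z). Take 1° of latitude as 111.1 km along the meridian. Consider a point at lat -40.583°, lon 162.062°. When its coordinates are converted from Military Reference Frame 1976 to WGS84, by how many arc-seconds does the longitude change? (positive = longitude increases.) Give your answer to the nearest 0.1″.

Δλ = 6.4″

sin φ = -0.650549, cos φ = 0.759464, sin λ = 0.307988, cos λ = -0.951390.
East component: ΔE = −sin λ·ΔX + cos λ·ΔY = −(0.307988)(-422) + (-0.951390)(-21) = 149.95 m.
1° of latitude spans 111100 m; at latitude φ, 1° of longitude spans that × cos φ = 84376.5 m, so Δλ = 149.95 / 84376.5 × 3600 = 6.398″.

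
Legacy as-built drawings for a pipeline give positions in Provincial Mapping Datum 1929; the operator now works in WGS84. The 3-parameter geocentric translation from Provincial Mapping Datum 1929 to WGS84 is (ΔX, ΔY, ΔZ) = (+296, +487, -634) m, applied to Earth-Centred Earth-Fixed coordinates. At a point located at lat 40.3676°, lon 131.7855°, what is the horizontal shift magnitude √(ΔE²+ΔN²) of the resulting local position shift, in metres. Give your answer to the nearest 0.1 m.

803.7 m

The local east axis at (φ, λ) is (−sin λ, cos λ, 0), so ΔE = −sin(131.7855°)·296 + cos(131.7855°)·487 = -545.22 m.
The local north axis is (−sin φ cos λ, −sin φ sin λ, cos φ), giving ΔN = 127.749 − 235.195 − 483.048 = -590.49 m.
Horizontal magnitude = √(ΔE² + ΔN²) = √((-545.22)² + (-590.49)²) = 803.71 m.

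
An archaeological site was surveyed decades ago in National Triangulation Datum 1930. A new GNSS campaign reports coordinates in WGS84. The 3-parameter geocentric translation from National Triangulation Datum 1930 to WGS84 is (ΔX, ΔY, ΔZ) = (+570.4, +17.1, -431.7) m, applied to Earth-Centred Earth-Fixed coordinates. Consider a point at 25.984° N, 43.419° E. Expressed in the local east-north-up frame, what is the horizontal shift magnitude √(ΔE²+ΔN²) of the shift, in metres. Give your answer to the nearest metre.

689 m

At φ = 25.984°, λ = 43.419°: sin φ = 0.438120, cos φ = 0.898916, sin λ = 0.687328, cos λ = 0.726347.
ΔE = −sin λ·ΔX + cos λ·ΔY = −(0.687328)·(570.4) + (0.726347)·(17.1) = -379.63 m.
ΔN = −sin φ cos λ·ΔX − sin φ sin λ·ΔY + cos φ·ΔZ = −(0.438120)(0.726347)(570.4) − (0.438120)(0.687328)(17.1) + (0.898916)(-431.7) = -574.73 m.
Horizontal magnitude = √(ΔE² + ΔN²) = √((-379.63)² + (-574.73)²) = 688.79 m.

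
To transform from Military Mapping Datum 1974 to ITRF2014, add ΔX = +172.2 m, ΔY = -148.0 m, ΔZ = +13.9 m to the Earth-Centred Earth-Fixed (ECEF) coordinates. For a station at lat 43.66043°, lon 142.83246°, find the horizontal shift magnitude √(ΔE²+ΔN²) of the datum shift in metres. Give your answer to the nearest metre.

167 m

At φ = 43.66043°, λ = 142.83246°: sin φ = 0.690383, cos φ = 0.723444, sin λ = 0.604148, cos λ = -0.796872.
ΔE = −sin λ·ΔX + cos λ·ΔY = −(0.604148)·(172.2) + (-0.796872)·(-148.0) = 13.90 m.
ΔN = −sin φ cos λ·ΔX − sin φ sin λ·ΔY + cos φ·ΔZ = −(0.690383)(-0.796872)(172.2) − (0.690383)(0.604148)(-148.0) + (0.723444)(13.9) = 166.52 m.
Horizontal magnitude = √(ΔE² + ΔN²) = √(13.90² + 166.52²) = 167.10 m.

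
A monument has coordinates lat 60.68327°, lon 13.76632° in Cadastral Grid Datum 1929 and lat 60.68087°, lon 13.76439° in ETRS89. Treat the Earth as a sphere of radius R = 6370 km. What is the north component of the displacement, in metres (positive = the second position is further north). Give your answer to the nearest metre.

ΔN = -267 m

Δφ = 60.68087° − 60.68327° = -0.00240°; Δλ = 13.76439° − 13.76632° = -0.00193°.
1° along a meridian = πR/180 = 111177 m.
ΔN = Δφ × 111177 = -266.8 m; ΔE = Δλ × 111177 × cos(60.68327°) = -0.00193 × 111177 × 0.489637 = -105.1 m.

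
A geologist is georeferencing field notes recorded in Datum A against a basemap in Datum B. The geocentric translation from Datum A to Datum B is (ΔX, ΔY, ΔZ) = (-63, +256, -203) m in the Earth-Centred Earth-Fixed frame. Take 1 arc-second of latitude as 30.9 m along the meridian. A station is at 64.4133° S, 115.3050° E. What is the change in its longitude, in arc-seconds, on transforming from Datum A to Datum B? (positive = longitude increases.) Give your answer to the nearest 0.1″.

Δλ = -3.9″

sin φ = -0.901933, cos φ = 0.431876, sin λ = 0.904045, cos λ = -0.427437.
East component: ΔE = −sin λ·ΔX + cos λ·ΔY = −(0.904045)(-63) + (-0.427437)(256) = -52.47 m.
1° of latitude spans 3600 × 30.90 = 111240 m; at latitude φ, 1° of longitude spans that × cos φ = 48041.9 m, so Δλ = -52.47 / 48041.9 × 3600 = -3.932″.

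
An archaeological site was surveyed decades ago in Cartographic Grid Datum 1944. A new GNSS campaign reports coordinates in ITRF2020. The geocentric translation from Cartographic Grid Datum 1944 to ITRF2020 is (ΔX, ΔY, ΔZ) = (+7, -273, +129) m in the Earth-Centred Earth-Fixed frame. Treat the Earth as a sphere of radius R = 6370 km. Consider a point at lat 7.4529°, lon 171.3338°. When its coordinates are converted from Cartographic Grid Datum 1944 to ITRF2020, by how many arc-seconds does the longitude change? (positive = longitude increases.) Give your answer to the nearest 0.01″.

Δλ = 8.78″

sin φ = 0.129711, cos φ = 0.991552, sin λ = 0.150678, cos λ = -0.988583.
East component: ΔE = −sin λ·ΔX + cos λ·ΔY = −(0.150678)(7) + (-0.988583)(-273) = 268.83 m.
1° of latitude spans πR/180 = 111177 m; at latitude φ, 1° of longitude spans that × cos φ = 110238.2 m, so Δλ = 268.83 / 110238.2 × 3600 = 8.779″.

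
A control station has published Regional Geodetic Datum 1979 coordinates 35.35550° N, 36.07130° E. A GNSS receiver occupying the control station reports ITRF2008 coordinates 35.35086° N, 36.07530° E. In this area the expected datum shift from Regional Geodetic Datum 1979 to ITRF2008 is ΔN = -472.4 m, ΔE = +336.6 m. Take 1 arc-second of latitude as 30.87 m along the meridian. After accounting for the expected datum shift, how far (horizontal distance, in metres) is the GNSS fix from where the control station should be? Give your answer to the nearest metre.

50 m

Observed coordinate differences: Δφ = -0.00464°, Δλ = +0.00400°.
Converting to metres (1° lat = 111132 m, cos φ = 0.815577): observed ΔN = -515.7 m, observed ΔE = 362.5 m.
Subtracting the expected shift leaves a residual of -515.7 − (-472.4) = -43.3 m north and 362.5 − (336.6) = 25.9 m east.
Residual distance = √((-43.3)² + 25.9²) = 50.4 m.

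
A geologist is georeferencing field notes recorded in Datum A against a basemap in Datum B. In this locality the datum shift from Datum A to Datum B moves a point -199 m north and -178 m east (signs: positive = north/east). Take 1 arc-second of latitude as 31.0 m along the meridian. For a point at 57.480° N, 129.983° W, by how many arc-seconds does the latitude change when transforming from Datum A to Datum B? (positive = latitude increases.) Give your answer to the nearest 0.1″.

1″ of latitude = 31.00 m, so Δφ = -199.0 / 31.00 = -6.419″.

Δφ = -6.4″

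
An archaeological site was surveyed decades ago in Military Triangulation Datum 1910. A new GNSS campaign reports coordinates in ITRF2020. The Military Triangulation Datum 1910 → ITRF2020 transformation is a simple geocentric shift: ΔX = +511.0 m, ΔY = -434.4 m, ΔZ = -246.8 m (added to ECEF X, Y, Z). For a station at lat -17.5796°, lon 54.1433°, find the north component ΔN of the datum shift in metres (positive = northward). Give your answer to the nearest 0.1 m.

ΔN = -251.2 m

The local north axis is (−sin φ cos λ, −sin φ sin λ, cos φ), giving ΔN = 90.405 − 106.337 − 235.274 = -251.21 m.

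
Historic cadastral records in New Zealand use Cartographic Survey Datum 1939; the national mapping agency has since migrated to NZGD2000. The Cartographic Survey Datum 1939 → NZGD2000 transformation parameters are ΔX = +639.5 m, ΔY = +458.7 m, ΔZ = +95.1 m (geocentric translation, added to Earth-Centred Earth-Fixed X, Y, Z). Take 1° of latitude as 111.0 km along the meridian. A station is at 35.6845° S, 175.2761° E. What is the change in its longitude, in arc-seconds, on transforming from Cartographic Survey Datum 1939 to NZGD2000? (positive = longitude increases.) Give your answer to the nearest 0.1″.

Δλ = -20.4″

sin φ = -0.583322, cos φ = 0.812241, sin λ = 0.082354, cos λ = -0.996603.
East component: ΔE = −sin λ·ΔX + cos λ·ΔY = −(0.082354)(639.5) + (-0.996603)(458.7) = -509.81 m.
1° of latitude spans 111000 m; at latitude φ, 1° of longitude spans that × cos φ = 90158.8 m, so Δλ = -509.81 / 90158.8 × 3600 = -20.356″.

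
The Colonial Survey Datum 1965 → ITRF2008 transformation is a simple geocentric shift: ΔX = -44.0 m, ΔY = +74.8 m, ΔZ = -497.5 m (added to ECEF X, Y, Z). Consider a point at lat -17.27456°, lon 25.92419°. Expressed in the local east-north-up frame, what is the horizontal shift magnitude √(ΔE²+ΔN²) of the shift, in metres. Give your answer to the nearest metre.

485 m

The local east axis at (φ, λ) is (−sin λ, cos λ, 0), so ΔE = −sin(25.92419°)·(-44.0) + cos(25.92419°)·74.8 = 86.51 m.
The local north axis is (−sin φ cos λ, −sin φ sin λ, cos φ), giving ΔN = -11.751 + 9.711 − 475.059 = -477.10 m.
Horizontal magnitude = √(ΔE² + ΔN²) = √(86.51² + (-477.10)²) = 484.88 m.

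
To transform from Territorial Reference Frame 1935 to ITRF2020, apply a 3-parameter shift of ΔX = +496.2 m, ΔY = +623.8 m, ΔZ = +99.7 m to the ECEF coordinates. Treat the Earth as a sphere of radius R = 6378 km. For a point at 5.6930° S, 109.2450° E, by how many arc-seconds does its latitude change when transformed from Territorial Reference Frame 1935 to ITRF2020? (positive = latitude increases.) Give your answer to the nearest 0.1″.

sin φ = -0.099198, cos φ = 0.995068, sin λ = 0.944118, cos λ = -0.329608.
North component: ΔN = −sin φ cos λ·ΔX − sin φ sin λ·ΔY + cos φ·ΔZ = −(-0.099198)(-0.329608)(496.2) − (-0.099198)(0.944118)(623.8) + (0.995068)(99.7) = 141.41 m.
1° of latitude spans πR/180 = 111317 m, so Δφ = 141.41 / 111317 × 3600 = 4.573″.

Δφ = 4.6″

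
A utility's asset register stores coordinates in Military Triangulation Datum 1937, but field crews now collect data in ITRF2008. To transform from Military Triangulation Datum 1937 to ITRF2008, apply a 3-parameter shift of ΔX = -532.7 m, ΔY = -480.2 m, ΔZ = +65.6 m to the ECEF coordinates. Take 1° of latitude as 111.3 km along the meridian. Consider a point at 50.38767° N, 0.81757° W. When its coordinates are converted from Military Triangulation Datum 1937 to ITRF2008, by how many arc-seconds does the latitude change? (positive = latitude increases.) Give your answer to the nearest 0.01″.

sin φ = 0.770376, cos φ = 0.637590, sin λ = -0.014269, cos λ = 0.999898.
North component: ΔN = −sin φ cos λ·ΔX − sin φ sin λ·ΔY + cos φ·ΔZ = −(0.770376)(0.999898)(-532.7) − (0.770376)(-0.014269)(-480.2) + (0.637590)(65.6) = 446.88 m.
1° of latitude spans 111300 m, so Δφ = 446.88 / 111300 × 3600 = 14.454″.

Δφ = 14.45″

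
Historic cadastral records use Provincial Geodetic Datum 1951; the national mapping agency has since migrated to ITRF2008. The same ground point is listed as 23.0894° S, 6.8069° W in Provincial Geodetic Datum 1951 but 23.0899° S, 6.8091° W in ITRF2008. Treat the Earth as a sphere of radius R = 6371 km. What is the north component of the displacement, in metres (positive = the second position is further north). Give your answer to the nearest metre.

ΔN = -56 m

Δφ = -23.0899° − -23.0894° = -0.0005°; Δλ = -6.8091° − -6.8069° = -0.0022°.
1° along a meridian = πR/180 = 111195 m.
ΔN = Δφ × 111195 = -55.6 m; ΔE = Δλ × 111195 × cos(-23.0894°) = -0.0022 × 111195 × 0.919894 = -225.0 m.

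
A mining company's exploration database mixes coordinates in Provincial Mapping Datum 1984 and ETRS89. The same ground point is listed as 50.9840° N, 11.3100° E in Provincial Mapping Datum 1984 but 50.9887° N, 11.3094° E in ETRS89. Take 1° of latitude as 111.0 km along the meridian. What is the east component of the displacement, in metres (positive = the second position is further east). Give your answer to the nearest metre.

Δφ = 50.9887° − 50.9840° = +0.0047°; Δλ = 11.3094° − 11.3100° = -0.0006°.
ΔN = Δφ × 111000 = 521.7 m; ΔE = Δλ × 111000 × cos(50.9840°) = -0.0006 × 111000 × 0.629537 = -41.9 m.

ΔE = -42 m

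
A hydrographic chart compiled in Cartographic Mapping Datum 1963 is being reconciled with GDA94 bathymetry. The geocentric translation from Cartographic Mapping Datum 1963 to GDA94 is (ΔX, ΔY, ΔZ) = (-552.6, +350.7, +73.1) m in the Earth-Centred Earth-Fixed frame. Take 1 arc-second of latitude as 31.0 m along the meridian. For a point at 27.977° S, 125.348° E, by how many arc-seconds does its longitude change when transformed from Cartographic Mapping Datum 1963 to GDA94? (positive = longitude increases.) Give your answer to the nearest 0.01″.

sin φ = -0.469117, cos φ = 0.883136, sin λ = 0.815653, cos λ = -0.578541.
East component: ΔE = −sin λ·ΔX + cos λ·ΔY = −(0.815653)(-552.6) + (-0.578541)(350.7) = 247.84 m.
1° of latitude spans 3600 × 31.00 = 111600 m; at latitude φ, 1° of longitude spans that × cos φ = 98558.0 m, so Δλ = 247.84 / 98558.0 × 3600 = 9.053″.

Δλ = 9.05″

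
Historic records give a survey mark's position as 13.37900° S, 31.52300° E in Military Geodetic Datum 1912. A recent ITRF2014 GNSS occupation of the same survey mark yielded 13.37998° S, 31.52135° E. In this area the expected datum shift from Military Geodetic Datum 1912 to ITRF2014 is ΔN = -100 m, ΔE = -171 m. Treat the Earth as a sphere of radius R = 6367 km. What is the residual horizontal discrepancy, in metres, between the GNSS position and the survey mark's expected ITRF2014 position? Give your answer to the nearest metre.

12 m

Observed coordinate differences: Δφ = -0.00098°, Δλ = -0.00165°.
Converting to metres (1° lat = 111125 m, cos φ = 0.972861): observed ΔN = -108.9 m, observed ΔE = -178.4 m.
Subtracting the expected shift leaves a residual of -108.9 − (-100) = -8.9 m north and -178.4 − (-171) = -7.4 m east.
Residual distance = √((-8.9)² + (-7.4)²) = 11.6 m.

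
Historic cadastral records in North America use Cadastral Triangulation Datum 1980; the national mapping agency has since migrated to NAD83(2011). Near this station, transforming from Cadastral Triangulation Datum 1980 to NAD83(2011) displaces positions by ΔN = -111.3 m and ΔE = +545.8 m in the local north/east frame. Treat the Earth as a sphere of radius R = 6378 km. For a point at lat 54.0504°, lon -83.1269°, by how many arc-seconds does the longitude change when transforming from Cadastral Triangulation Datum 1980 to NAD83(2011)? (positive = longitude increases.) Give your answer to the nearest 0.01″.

Δλ = 30.07″

At latitude 54.0504°, cos φ = 0.587073.
One radian of longitude at latitude φ spans R cos φ, so Δλ = ΔE / (R cos φ) = 545.8 / (6378000 × 0.587073) = 1.4577e-04 rad = 30.066″.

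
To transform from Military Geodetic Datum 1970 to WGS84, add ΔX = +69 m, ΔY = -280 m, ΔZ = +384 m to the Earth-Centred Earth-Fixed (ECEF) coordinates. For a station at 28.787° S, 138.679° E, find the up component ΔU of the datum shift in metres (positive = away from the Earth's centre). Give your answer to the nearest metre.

ΔU = -392 m

The local up (radial) axis is (cos φ cos λ, cos φ sin λ, sin φ), giving ΔU = -45.416 − 162.030 − 184.917 = -392.36 m.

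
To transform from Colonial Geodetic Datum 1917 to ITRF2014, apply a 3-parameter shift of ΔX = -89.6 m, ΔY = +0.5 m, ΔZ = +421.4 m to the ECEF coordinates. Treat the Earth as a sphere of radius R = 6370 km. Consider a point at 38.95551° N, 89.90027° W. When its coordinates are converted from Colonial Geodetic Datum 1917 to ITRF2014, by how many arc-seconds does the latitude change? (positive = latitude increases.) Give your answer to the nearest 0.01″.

Δφ = 10.62″

sin φ = 0.628717, cos φ = 0.777634, sin λ = -0.999998, cos λ = 0.001741.
North component: ΔN = −sin φ cos λ·ΔX − sin φ sin λ·ΔY + cos φ·ΔZ = −(0.628717)(0.001741)(-89.6) − (0.628717)(-0.999998)(0.5) + (0.777634)(421.4) = 328.11 m.
1° of latitude spans πR/180 = 111177 m, so Δφ = 328.11 / 111177 × 3600 = 10.624″.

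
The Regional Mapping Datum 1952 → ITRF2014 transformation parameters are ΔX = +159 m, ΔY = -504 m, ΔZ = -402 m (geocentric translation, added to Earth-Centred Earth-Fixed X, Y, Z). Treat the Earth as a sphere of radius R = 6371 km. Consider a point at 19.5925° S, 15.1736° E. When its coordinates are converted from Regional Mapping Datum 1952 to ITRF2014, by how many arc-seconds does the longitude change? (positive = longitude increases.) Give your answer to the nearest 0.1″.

Δλ = -18.1″

sin φ = -0.335328, cos φ = 0.942101, sin λ = 0.261745, cos λ = 0.965137.
East component: ΔE = −sin λ·ΔX + cos λ·ΔY = −(0.261745)(159) + (0.965137)(-504) = -528.05 m.
1° of latitude spans πR/180 = 111195 m; at latitude φ, 1° of longitude spans that × cos φ = 104756.9 m, so Δλ = -528.05 / 104756.9 × 3600 = -18.146″.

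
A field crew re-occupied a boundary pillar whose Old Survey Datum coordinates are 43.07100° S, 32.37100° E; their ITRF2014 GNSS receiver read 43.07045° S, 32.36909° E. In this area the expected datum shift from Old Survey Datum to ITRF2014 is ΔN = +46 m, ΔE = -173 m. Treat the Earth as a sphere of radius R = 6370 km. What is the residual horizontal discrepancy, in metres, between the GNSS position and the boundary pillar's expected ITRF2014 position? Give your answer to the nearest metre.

23 m

Observed coordinate differences: Δφ = +0.00055°, Δλ = -0.00191°.
Converting to metres (1° lat = 111177 m, cos φ = 0.730508): observed ΔN = 61.1 m, observed ΔE = -155.1 m.
Subtracting the expected shift leaves a residual of 61.1 − (46) = 15.1 m north and -155.1 − (-173) = 17.9 m east.
Residual distance = √(15.1² + 17.9²) = 23.4 m.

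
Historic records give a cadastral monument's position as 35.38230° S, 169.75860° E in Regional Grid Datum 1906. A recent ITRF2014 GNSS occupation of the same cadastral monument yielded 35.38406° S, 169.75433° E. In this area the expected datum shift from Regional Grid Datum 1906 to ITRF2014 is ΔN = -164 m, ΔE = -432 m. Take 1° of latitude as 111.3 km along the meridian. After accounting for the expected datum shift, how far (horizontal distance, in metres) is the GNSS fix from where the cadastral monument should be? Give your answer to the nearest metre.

Observed coordinate differences: Δφ = -0.00176°, Δλ = -0.00427°.
Converting to metres (1° lat = 111300 m, cos φ = 0.815307): observed ΔN = -195.9 m, observed ΔE = -387.5 m.
Subtracting the expected shift leaves a residual of -195.9 − (-164) = -31.9 m north and -387.5 − (-432) = 44.5 m east.
Residual distance = √((-31.9)² + 44.5²) = 54.8 m.

55 m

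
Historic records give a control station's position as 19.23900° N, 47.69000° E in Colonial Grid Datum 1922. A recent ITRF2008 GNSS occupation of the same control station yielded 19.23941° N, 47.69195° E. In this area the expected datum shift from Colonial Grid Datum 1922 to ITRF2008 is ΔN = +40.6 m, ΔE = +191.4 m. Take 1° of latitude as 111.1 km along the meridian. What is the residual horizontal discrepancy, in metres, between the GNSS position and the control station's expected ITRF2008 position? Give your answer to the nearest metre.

Observed coordinate differences: Δφ = +0.00041°, Δλ = +0.00195°.
Converting to metres (1° lat = 111100 m, cos φ = 0.944152): observed ΔN = 45.6 m, observed ΔE = 204.5 m.
Subtracting the expected shift leaves a residual of 45.6 − (40.6) = 5.0 m north and 204.5 − (191.4) = 13.1 m east.
Residual distance = √(5.0² + 13.1²) = 14.0 m.

14 m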